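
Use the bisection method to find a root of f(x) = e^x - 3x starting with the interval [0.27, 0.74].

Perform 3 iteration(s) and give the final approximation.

f(x) = e^x - 3x
Initial interval: [0.27, 0.74]

Iteration 1:
  c_1 = (0.270000 + 0.740000)/2 = 0.505000
  f(c_1) = f(0.505000) = 0.141986
  f(a) × f(c) ≥ 0, new interval: [0.505000, 0.740000]
Iteration 2:
  c_2 = (0.505000 + 0.740000)/2 = 0.622500
  f(c_2) = f(0.622500) = -0.003919
  f(a) × f(c) < 0, new interval: [0.505000, 0.622500]
Iteration 3:
  c_3 = (0.505000 + 0.622500)/2 = 0.563750
  f(c_3) = f(0.563750) = 0.066000
  f(a) × f(c) ≥ 0, new interval: [0.563750, 0.622500]

After 3 iteration(s), the approximation is c_3 = 0.563750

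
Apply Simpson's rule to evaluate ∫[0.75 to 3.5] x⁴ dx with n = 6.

f(x) = x⁴
a = 0.75, b = 3.5, n = 6
h = (b - a)/n = 0.458333

Simpson's rule: (h/3)[f(x₀) + 4f(x₁) + 2f(x₂) + ... + f(xₙ)]

x_0 = 0.7500, f(x_0) = 0.316406, coefficient = 1
x_1 = 1.2083, f(x_1) = 2.131803, coefficient = 4
x_2 = 1.6667, f(x_2) = 7.716049, coefficient = 2
x_3 = 2.1250, f(x_3) = 20.390869, coefficient = 4
x_4 = 2.5833, f(x_4) = 44.537085, coefficient = 2
x_5 = 3.0417, f(x_5) = 85.594621, coefficient = 4
x_6 = 3.5000, f(x_6) = 150.062500, coefficient = 1

I ≈ (0.458333/3) × 687.354348 = 105.012470
Exact value: 104.996289
Error: 0.016181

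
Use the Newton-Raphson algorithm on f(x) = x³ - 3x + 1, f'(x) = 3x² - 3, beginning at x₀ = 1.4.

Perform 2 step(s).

f(x) = x³ - 3x + 1
f'(x) = 3x² - 3
x₀ = 1.4

Newton-Raphson formula: x_{n+1} = x_n - f(x_n)/f'(x_n)

Iteration 1:
  f(1.400000) = -0.456000
  f'(1.400000) = 2.880000
  x_1 = 1.400000 - (-0.456000)/2.880000 = 1.558333
Iteration 2:
  f(1.558333) = 0.109261
  f'(1.558333) = 4.285208
  x_2 = 1.558333 - 0.109261/4.285208 = 1.532836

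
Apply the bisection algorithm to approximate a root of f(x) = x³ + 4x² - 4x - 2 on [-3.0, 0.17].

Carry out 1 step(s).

f(x) = x³ + 4x² - 4x - 2
Initial interval: [-3.0, 0.17]

Iteration 1:
  c_1 = (-3.000000 + 0.170000)/2 = -1.415000
  f(c_1) = f(-1.415000) = 8.835752
  f(a) × f(c) ≥ 0, new interval: [-1.415000, 0.170000]

After 1 iteration(s), the approximation is c_1 = -1.415000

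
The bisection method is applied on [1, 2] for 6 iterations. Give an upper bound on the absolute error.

Bisection error bound: |error| ≤ (b-a)/2^n
|error| ≤ (2 - 1)/2^6 = 1/2^6
|error| ≤ 0.0156250000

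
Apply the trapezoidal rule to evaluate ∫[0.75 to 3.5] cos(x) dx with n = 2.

f(x) = cos(x)
a = 0.75, b = 3.5, n = 2
h = (b - a)/n = 1.375000

Trapezoidal rule: (h/2)[f(x₀) + 2f(x₁) + 2f(x₂) + ... + f(xₙ)]

x_0 = 0.7500, f(x_0) = 0.731689, coefficient = 1
x_1 = 2.1250, f(x_1) = -0.526266, coefficient = 2
x_2 = 3.5000, f(x_2) = -0.936457, coefficient = 1

I ≈ (1.375000/2) × -1.257300 = -0.864394
Exact value: -1.032422
Error: 0.168028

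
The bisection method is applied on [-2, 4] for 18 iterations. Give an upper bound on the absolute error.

Bisection error bound: |error| ≤ (b-a)/2^n
|error| ≤ (4 - (-2))/2^18 = 6/2^18
|error| ≤ 0.0000228882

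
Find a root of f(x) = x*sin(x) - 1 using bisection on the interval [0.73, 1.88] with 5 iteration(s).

f(x) = x*sin(x) - 1
Initial interval: [0.73, 1.88]

Iteration 1:
  c_1 = (0.730000 + 1.880000)/2 = 1.305000
  f(c_1) = f(1.305000) = 0.259173
  f(a) × f(c) < 0, new interval: [0.730000, 1.305000]
Iteration 2:
  c_2 = (0.730000 + 1.305000)/2 = 1.017500
  f(c_2) = f(1.017500) = -0.134314
  f(a) × f(c) ≥ 0, new interval: [1.017500, 1.305000]
Iteration 3:
  c_3 = (1.017500 + 1.305000)/2 = 1.161250
  f(c_3) = f(1.161250) = 0.065216
  f(a) × f(c) < 0, new interval: [1.017500, 1.161250]
Iteration 4:
  c_4 = (1.017500 + 1.161250)/2 = 1.089375
  f(c_4) = f(1.089375) = -0.034446
  f(a) × f(c) ≥ 0, new interval: [1.089375, 1.161250]
Iteration 5:
  c_5 = (1.089375 + 1.161250)/2 = 1.125312
  f(c_5) = f(1.125312) = 0.015485
  f(a) × f(c) < 0, new interval: [1.089375, 1.125312]

After 5 iteration(s), the approximation is c_5 = 1.125312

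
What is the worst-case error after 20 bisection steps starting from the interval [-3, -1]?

Bisection error bound: |error| ≤ (b-a)/2^n
|error| ≤ (-1 - (-3))/2^20 = 2/2^20
|error| ≤ 0.0000019073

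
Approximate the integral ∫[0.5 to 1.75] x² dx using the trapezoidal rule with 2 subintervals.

f(x) = x²
a = 0.5, b = 1.75, n = 2
h = (b - a)/n = 0.625000

Trapezoidal rule: (h/2)[f(x₀) + 2f(x₁) + 2f(x₂) + ... + f(xₙ)]

x_0 = 0.5000, f(x_0) = 0.250000, coefficient = 1
x_1 = 1.1250, f(x_1) = 1.265625, coefficient = 2
x_2 = 1.7500, f(x_2) = 3.062500, coefficient = 1

I ≈ (0.625000/2) × 5.843750 = 1.826172
Exact value: 1.744792
Error: 0.081380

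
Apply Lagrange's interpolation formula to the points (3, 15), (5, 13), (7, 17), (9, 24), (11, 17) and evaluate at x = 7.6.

Lagrange interpolation formula:
P(x) = Σ yᵢ × Lᵢ(x)
where Lᵢ(x) = Π_{j≠i} (x - xⱼ)/(xᵢ - xⱼ)

L_0(7.6) = (7.6 - 5)/(3 - 5) × (7.6 - 7)/(3 - 7) × (7.6 - 9)/(3 - 9) × (7.6 - 11)/(3 - 11) = 0.019337
L_1(7.6) = (7.6 - 3)/(5 - 3) × (7.6 - 7)/(5 - 7) × (7.6 - 9)/(5 - 9) × (7.6 - 11)/(5 - 11) = -0.136850
L_2(7.6) = (7.6 - 3)/(7 - 3) × (7.6 - 5)/(7 - 5) × (7.6 - 9)/(7 - 9) × (7.6 - 11)/(7 - 11) = 0.889525
L_3(7.6) = (7.6 - 3)/(9 - 3) × (7.6 - 5)/(9 - 5) × (7.6 - 7)/(9 - 7) × (7.6 - 11)/(9 - 11) = 0.254150
L_4(7.6) = (7.6 - 3)/(11 - 3) × (7.6 - 5)/(11 - 5) × (7.6 - 7)/(11 - 7) × (7.6 - 9)/(11 - 9) = -0.026162

P(7.6) = 15×L_0(7.6) + 13×L_1(7.6) + 17×L_2(7.6) + 24×L_3(7.6) + 17×L_4(7.6)
P(7.6) = 19.287775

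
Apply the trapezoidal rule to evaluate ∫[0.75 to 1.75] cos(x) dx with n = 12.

f(x) = cos(x)
a = 0.75, b = 1.75, n = 12
h = (b - a)/n = 0.083333

Trapezoidal rule: (h/2)[f(x₀) + 2f(x₁) + 2f(x₂) + ... + f(xₙ)]

x_0 = 0.7500, f(x_0) = 0.731689, coefficient = 1
x_1 = 0.8333, f(x_1) = 0.672412, coefficient = 2
x_2 = 0.9167, f(x_2) = 0.608469, coefficient = 2
x_3 = 1.0000, f(x_3) = 0.540302, coefficient = 2
x_4 = 1.0833, f(x_4) = 0.468386, coefficient = 2
x_5 = 1.1667, f(x_5) = 0.393219, coefficient = 2
x_6 = 1.2500, f(x_6) = 0.315322, coefficient = 2
x_7 = 1.3333, f(x_7) = 0.235238, coefficient = 2
x_8 = 1.4167, f(x_8) = 0.153520, coefficient = 2
x_9 = 1.5000, f(x_9) = 0.070737, coefficient = 2
x_10 = 1.5833, f(x_10) = -0.012537, coefficient = 2
x_11 = 1.6667, f(x_11) = -0.095724, coefficient = 2
x_12 = 1.7500, f(x_12) = -0.178246, coefficient = 1

I ≈ (0.083333/2) × 7.252133 = 0.302172
Exact value: 0.302347
Error: 0.000175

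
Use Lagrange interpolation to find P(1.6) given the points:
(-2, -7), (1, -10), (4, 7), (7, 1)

Lagrange interpolation formula:
P(x) = Σ yᵢ × Lᵢ(x)
where Lᵢ(x) = Π_{j≠i} (x - xⱼ)/(xᵢ - xⱼ)

L_0(1.6) = (1.6 - 1)/(-2 - 1) × (1.6 - 4)/(-2 - 4) × (1.6 - 7)/(-2 - 7) = -0.048000
L_1(1.6) = (1.6 - (-2))/(1 - (-2)) × (1.6 - 4)/(1 - 4) × (1.6 - 7)/(1 - 7) = 0.864000
L_2(1.6) = (1.6 - (-2))/(4 - (-2)) × (1.6 - 1)/(4 - 1) × (1.6 - 7)/(4 - 7) = 0.216000
L_3(1.6) = (1.6 - (-2))/(7 - (-2)) × (1.6 - 1)/(7 - 1) × (1.6 - 4)/(7 - 4) = -0.032000

P(1.6) = (-7)×L_0(1.6) + (-10)×L_1(1.6) + 7×L_2(1.6) + 1×L_3(1.6)
P(1.6) = -6.824000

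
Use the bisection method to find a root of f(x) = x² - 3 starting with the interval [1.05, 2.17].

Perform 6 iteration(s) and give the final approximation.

f(x) = x² - 3
Initial interval: [1.05, 2.17]

Iteration 1:
  c_1 = (1.050000 + 2.170000)/2 = 1.610000
  f(c_1) = f(1.610000) = -0.407900
  f(a) × f(c) ≥ 0, new interval: [1.610000, 2.170000]
Iteration 2:
  c_2 = (1.610000 + 2.170000)/2 = 1.890000
  f(c_2) = f(1.890000) = 0.572100
  f(a) × f(c) < 0, new interval: [1.610000, 1.890000]
Iteration 3:
  c_3 = (1.610000 + 1.890000)/2 = 1.750000
  f(c_3) = f(1.750000) = 0.062500
  f(a) × f(c) < 0, new interval: [1.610000, 1.750000]
Iteration 4:
  c_4 = (1.610000 + 1.750000)/2 = 1.680000
  f(c_4) = f(1.680000) = -0.177600
  f(a) × f(c) ≥ 0, new interval: [1.680000, 1.750000]
Iteration 5:
  c_5 = (1.680000 + 1.750000)/2 = 1.715000
  f(c_5) = f(1.715000) = -0.058775
  f(a) × f(c) ≥ 0, new interval: [1.715000, 1.750000]
Iteration 6:
  c_6 = (1.715000 + 1.750000)/2 = 1.732500
  f(c_6) = f(1.732500) = 0.001556
  f(a) × f(c) < 0, new interval: [1.715000, 1.732500]

After 6 iteration(s), the approximation is c_6 = 1.732500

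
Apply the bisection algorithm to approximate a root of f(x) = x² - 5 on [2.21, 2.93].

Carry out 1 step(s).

f(x) = x² - 5
Initial interval: [2.21, 2.93]

Iteration 1:
  c_1 = (2.210000 + 2.930000)/2 = 2.570000
  f(c_1) = f(2.570000) = 1.604900
  f(a) × f(c) < 0, new interval: [2.210000, 2.570000]

After 1 iteration(s), the approximation is c_1 = 2.570000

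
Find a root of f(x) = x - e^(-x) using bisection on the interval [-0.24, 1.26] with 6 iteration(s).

f(x) = x - e^(-x)
Initial interval: [-0.24, 1.26]

Iteration 1:
  c_1 = (-0.240000 + 1.260000)/2 = 0.510000
  f(c_1) = f(0.510000) = -0.090496
  f(a) × f(c) ≥ 0, new interval: [0.510000, 1.260000]
Iteration 2:
  c_2 = (0.510000 + 1.260000)/2 = 0.885000
  f(c_2) = f(0.885000) = 0.472286
  f(a) × f(c) < 0, new interval: [0.510000, 0.885000]
Iteration 3:
  c_3 = (0.510000 + 0.885000)/2 = 0.697500
  f(c_3) = f(0.697500) = 0.199672
  f(a) × f(c) < 0, new interval: [0.510000, 0.697500]
Iteration 4:
  c_4 = (0.510000 + 0.697500)/2 = 0.603750
  f(c_4) = f(0.603750) = 0.056993
  f(a) × f(c) < 0, new interval: [0.510000, 0.603750]
Iteration 5:
  c_5 = (0.510000 + 0.603750)/2 = 0.556875
  f(c_5) = f(0.556875) = -0.016122
  f(a) × f(c) ≥ 0, new interval: [0.556875, 0.603750]
Iteration 6:
  c_6 = (0.556875 + 0.603750)/2 = 0.580313
  f(c_6) = f(0.580313) = 0.020589
  f(a) × f(c) < 0, new interval: [0.556875, 0.580313]

After 6 iteration(s), the approximation is c_6 = 0.580313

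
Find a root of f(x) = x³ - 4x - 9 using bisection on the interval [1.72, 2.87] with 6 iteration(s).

f(x) = x³ - 4x - 9
Initial interval: [1.72, 2.87]

Iteration 1:
  c_1 = (1.720000 + 2.870000)/2 = 2.295000
  f(c_1) = f(2.295000) = -6.092178
  f(a) × f(c) ≥ 0, new interval: [2.295000, 2.870000]
Iteration 2:
  c_2 = (2.295000 + 2.870000)/2 = 2.582500
  f(c_2) = f(2.582500) = -2.106517
  f(a) × f(c) ≥ 0, new interval: [2.582500, 2.870000]
Iteration 3:
  c_3 = (2.582500 + 2.870000)/2 = 2.726250
  f(c_3) = f(2.726250) = 0.357687
  f(a) × f(c) < 0, new interval: [2.582500, 2.726250]
Iteration 4:
  c_4 = (2.582500 + 2.726250)/2 = 2.654375
  f(c_4) = f(2.654375) = -0.915552
  f(a) × f(c) ≥ 0, new interval: [2.654375, 2.726250]
Iteration 5:
  c_5 = (2.654375 + 2.726250)/2 = 2.690313
  f(c_5) = f(2.690313) = -0.289356
  f(a) × f(c) ≥ 0, new interval: [2.690313, 2.726250]
Iteration 6:
  c_6 = (2.690313 + 2.726250)/2 = 2.708281
  f(c_6) = f(2.708281) = 0.031542
  f(a) × f(c) < 0, new interval: [2.690313, 2.708281]

After 6 iteration(s), the approximation is c_6 = 2.708281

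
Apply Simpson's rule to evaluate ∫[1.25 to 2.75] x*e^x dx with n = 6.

f(x) = x*e^x
a = 1.25, b = 2.75, n = 6
h = (b - a)/n = 0.250000

Simpson's rule: (h/3)[f(x₀) + 4f(x₁) + 2f(x₂) + ... + f(xₙ)]

x_0 = 1.2500, f(x_0) = 4.362929, coefficient = 1
x_1 = 1.5000, f(x_1) = 6.722534, coefficient = 4
x_2 = 1.7500, f(x_2) = 10.070555, coefficient = 2
x_3 = 2.0000, f(x_3) = 14.778112, coefficient = 4
x_4 = 2.2500, f(x_4) = 21.347406, coefficient = 2
x_5 = 2.5000, f(x_5) = 30.456235, coefficient = 4
x_6 = 2.7500, f(x_6) = 43.017238, coefficient = 1

I ≈ (0.250000/3) × 318.043610 = 26.503634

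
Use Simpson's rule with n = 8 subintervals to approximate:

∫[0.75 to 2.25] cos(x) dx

f(x) = cos(x)
a = 0.75, b = 2.25, n = 8
h = (b - a)/n = 0.187500

Simpson's rule: (h/3)[f(x₀) + 4f(x₁) + 2f(x₂) + ... + f(xₙ)]

x_0 = 0.7500, f(x_0) = 0.731689, coefficient = 1
x_1 = 0.9375, f(x_1) = 0.591805, coefficient = 4
x_2 = 1.1250, f(x_2) = 0.431177, coefficient = 2
x_3 = 1.3125, f(x_3) = 0.255434, coefficient = 4
x_4 = 1.5000, f(x_4) = 0.070737, coefficient = 2
x_5 = 1.6875, f(x_5) = -0.116439, coefficient = 4
x_6 = 1.8750, f(x_6) = -0.299534, coefficient = 2
x_7 = 2.0625, f(x_7) = -0.472128, coefficient = 4
x_8 = 2.2500, f(x_8) = -0.628174, coefficient = 1

I ≈ (0.187500/3) × 1.542962 = 0.096435
Exact value: 0.096434
Error: 0.000001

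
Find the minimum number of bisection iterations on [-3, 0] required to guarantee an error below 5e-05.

We need (b-a)/2^n ≤ 5e-05
(0 - (-3))/2^n ≤ 5e-05
3/2^n ≤ 5e-05
2^n ≥ 60000
n ≥ log₂(60000) = 15.87
n ≥ 16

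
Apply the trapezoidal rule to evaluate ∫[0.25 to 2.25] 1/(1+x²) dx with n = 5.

f(x) = 1/(1+x²)
a = 0.25, b = 2.25, n = 5
h = (b - a)/n = 0.400000

Trapezoidal rule: (h/2)[f(x₀) + 2f(x₁) + 2f(x₂) + ... + f(xₙ)]

x_0 = 0.2500, f(x_0) = 0.941176, coefficient = 1
x_1 = 0.6500, f(x_1) = 0.702988, coefficient = 2
x_2 = 1.0500, f(x_2) = 0.475624, coefficient = 2
x_3 = 1.4500, f(x_3) = 0.322321, coefficient = 2
x_4 = 1.8500, f(x_4) = 0.226116, coefficient = 2
x_5 = 2.2500, f(x_5) = 0.164948, coefficient = 1

I ≈ (0.400000/2) × 4.560223 = 0.912045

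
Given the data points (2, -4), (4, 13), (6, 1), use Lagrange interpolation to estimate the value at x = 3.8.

Lagrange interpolation formula:
P(x) = Σ yᵢ × Lᵢ(x)
where Lᵢ(x) = Π_{j≠i} (x - xⱼ)/(xᵢ - xⱼ)

L_0(3.8) = (3.8 - 4)/(2 - 4) × (3.8 - 6)/(2 - 6) = 0.055000
L_1(3.8) = (3.8 - 2)/(4 - 2) × (3.8 - 6)/(4 - 6) = 0.990000
L_2(3.8) = (3.8 - 2)/(6 - 2) × (3.8 - 4)/(6 - 4) = -0.045000

P(3.8) = (-4)×L_0(3.8) + 13×L_1(3.8) + 1×L_2(3.8)
P(3.8) = 12.605000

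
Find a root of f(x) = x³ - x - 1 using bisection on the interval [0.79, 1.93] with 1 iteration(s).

f(x) = x³ - x - 1
Initial interval: [0.79, 1.93]

Iteration 1:
  c_1 = (0.790000 + 1.930000)/2 = 1.360000
  f(c_1) = f(1.360000) = 0.155456
  f(a) × f(c) < 0, new interval: [0.790000, 1.360000]

After 1 iteration(s), the approximation is c_1 = 1.360000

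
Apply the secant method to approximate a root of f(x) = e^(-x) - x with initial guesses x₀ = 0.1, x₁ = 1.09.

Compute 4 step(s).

f(x) = e^(-x) - x
x₀ = 0.1, x₁ = 1.09

Secant formula: x_{n+1} = x_n - f(x_n)(x_n - x_{n-1})/(f(x_n) - f(x_{n-1}))

Iteration 1:
  f(0.100000) = 0.804837
  f(1.090000) = -0.753784
  x_2 = 1.090000 - (-0.753784)×(1.090000 - 0.100000)/(-0.753784 - 0.804837)
       = 0.611214
Iteration 2:
  f(1.090000) = -0.753784
  f(0.611214) = -0.068523
  x_3 = 0.611214 - (-0.068523)×(0.611214 - 1.090000)/(-0.068523 - (-0.753784))
       = 0.563338
Iteration 3:
  f(0.611214) = -0.068523
  f(0.563338) = 0.005968
  x_4 = 0.563338 - 0.005968×(0.563338 - 0.611214)/(0.005968 - (-0.068523))
       = 0.567173
Iteration 4:
  f(0.563338) = 0.005968
  f(0.567173) = -0.000047
  x_5 = 0.567173 - (-0.000047)×(0.567173 - 0.563338)/(-0.000047 - 0.005968)
       = 0.567143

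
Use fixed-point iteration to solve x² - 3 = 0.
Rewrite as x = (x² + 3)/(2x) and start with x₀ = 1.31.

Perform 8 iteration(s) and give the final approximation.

Equation: x² - 3 = 0
Fixed-point form: x = (x² + 3)/(2x)
x₀ = 1.31

x_1 = g(1.310000) = 1.800038
x_2 = g(1.800038) = 1.733335
x_3 = g(1.733335) = 1.732051
x_4 = g(1.732051) = 1.732051
x_5 = g(1.732051) = 1.732051
x_6 = g(1.732051) = 1.732051
x_7 = g(1.732051) = 1.732051
x_8 = g(1.732051) = 1.732051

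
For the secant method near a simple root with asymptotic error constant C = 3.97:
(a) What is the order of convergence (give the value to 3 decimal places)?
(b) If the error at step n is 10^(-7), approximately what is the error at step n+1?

(a) Secant method has superlinear convergence with order φ = (1+√5)/2 ≈ 1.618.
    This means |e_{n+1}| ≈ C|e_n|^1.618.

(b) With |e_n| = 10^(-7) and C = 3.97:
    |e_{n+1}| ≈ 3.97 × (10^(-7))^1.618 = 3.97 × 10^(-11.33)

(a) ≈ 1.618 (golden ratio); (b) |e_{n+1}| ≈ 1.873e-11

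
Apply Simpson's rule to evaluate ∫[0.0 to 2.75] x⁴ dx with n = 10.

f(x) = x⁴
a = 0.0, b = 2.75, n = 10
h = (b - a)/n = 0.275000

Simpson's rule: (h/3)[f(x₀) + 4f(x₁) + 2f(x₂) + ... + f(xₙ)]

x_0 = 0.0000, f(x_0) = 0.000000, coefficient = 1
x_1 = 0.2750, f(x_1) = 0.005719, coefficient = 4
x_2 = 0.5500, f(x_2) = 0.091506, coefficient = 2
x_3 = 0.8250, f(x_3) = 0.463250, coefficient = 4
x_4 = 1.1000, f(x_4) = 1.464100, coefficient = 2
x_5 = 1.3750, f(x_5) = 3.574463, coefficient = 4
x_6 = 1.6500, f(x_6) = 7.412006, coefficient = 2
x_7 = 1.9250, f(x_7) = 13.731657, coefficient = 4
x_8 = 2.2000, f(x_8) = 23.425600, coefficient = 2
x_9 = 2.4750, f(x_9) = 37.523282, coefficient = 4
x_10 = 2.7500, f(x_10) = 57.191406, coefficient = 1

I ≈ (0.275000/3) × 343.171314 = 31.457370
Exact value: 31.455273
Error: 0.002097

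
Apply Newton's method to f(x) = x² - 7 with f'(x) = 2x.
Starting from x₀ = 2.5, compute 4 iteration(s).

f(x) = x² - 7
f'(x) = 2x
x₀ = 2.5

Newton-Raphson formula: x_{n+1} = x_n - f(x_n)/f'(x_n)

Iteration 1:
  f(2.500000) = -0.750000
  f'(2.500000) = 5.000000
  x_1 = 2.500000 - (-0.750000)/5.000000 = 2.650000
Iteration 2:
  f(2.650000) = 0.022500
  f'(2.650000) = 5.300000
  x_2 = 2.650000 - 0.022500/5.300000 = 2.645755
Iteration 3:
  f(2.645755) = 0.000018
  f'(2.645755) = 5.291509
  x_3 = 2.645755 - 0.000018/5.291509 = 2.645751
Iteration 4:
  f(2.645751) = 0.000000
  f'(2.645751) = 5.291503
  x_4 = 2.645751 - 0.000000/5.291503 = 2.645751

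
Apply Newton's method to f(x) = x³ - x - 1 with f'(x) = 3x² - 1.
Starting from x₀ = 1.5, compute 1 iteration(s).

f(x) = x³ - x - 1
f'(x) = 3x² - 1
x₀ = 1.5

Newton-Raphson formula: x_{n+1} = x_n - f(x_n)/f'(x_n)

Iteration 1:
  f(1.500000) = 0.875000
  f'(1.500000) = 5.750000
  x_1 = 1.500000 - 0.875000/5.750000 = 1.347826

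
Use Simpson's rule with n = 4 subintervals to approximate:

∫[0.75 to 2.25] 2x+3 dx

f(x) = 2x+3
a = 0.75, b = 2.25, n = 4
h = (b - a)/n = 0.375000

Simpson's rule: (h/3)[f(x₀) + 4f(x₁) + 2f(x₂) + ... + f(xₙ)]

x_0 = 0.7500, f(x_0) = 4.500000, coefficient = 1
x_1 = 1.1250, f(x_1) = 5.250000, coefficient = 4
x_2 = 1.5000, f(x_2) = 6.000000, coefficient = 2
x_3 = 1.8750, f(x_3) = 6.750000, coefficient = 4
x_4 = 2.2500, f(x_4) = 7.500000, coefficient = 1

I ≈ (0.375000/3) × 72.000000 = 9.000000
Exact value: 9.000000
Error: 0.000000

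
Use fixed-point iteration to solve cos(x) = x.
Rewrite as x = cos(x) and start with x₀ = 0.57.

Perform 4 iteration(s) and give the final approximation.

Equation: cos(x) = x
Fixed-point form: x = cos(x)
x₀ = 0.57

x_1 = g(0.570000) = 0.841901
x_2 = g(0.841901) = 0.666046
x_3 = g(0.666046) = 0.786271
x_4 = g(0.786271) = 0.706489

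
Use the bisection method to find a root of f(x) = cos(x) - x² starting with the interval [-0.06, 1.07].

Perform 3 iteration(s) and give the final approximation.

f(x) = cos(x) - x²
Initial interval: [-0.06, 1.07]

Iteration 1:
  c_1 = (-0.060000 + 1.070000)/2 = 0.505000
  f(c_1) = f(0.505000) = 0.620149
  f(a) × f(c) ≥ 0, new interval: [0.505000, 1.070000]
Iteration 2:
  c_2 = (0.505000 + 1.070000)/2 = 0.787500
  f(c_2) = f(0.787500) = 0.085463
  f(a) × f(c) ≥ 0, new interval: [0.787500, 1.070000]
Iteration 3:
  c_3 = (0.787500 + 1.070000)/2 = 0.928750
  f(c_3) = f(0.928750) = -0.263741
  f(a) × f(c) < 0, new interval: [0.787500, 0.928750]

After 3 iteration(s), the approximation is c_3 = 0.928750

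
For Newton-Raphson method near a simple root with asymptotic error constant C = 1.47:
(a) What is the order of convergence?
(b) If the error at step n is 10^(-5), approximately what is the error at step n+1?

(a) Newton-Raphson has quadratic (order 2) convergence near simple roots.
    This means |e_{n+1}| ≈ C|e_n|².

(b) With |e_n| = 10^(-5) and C = 1.47:
    |e_{n+1}| ≈ 1.47 × (10^(-5))² = 1.47 × 10^(-10)

(a) 2 (quadratic); (b) |e_{n+1}| ≈ 1.470e-10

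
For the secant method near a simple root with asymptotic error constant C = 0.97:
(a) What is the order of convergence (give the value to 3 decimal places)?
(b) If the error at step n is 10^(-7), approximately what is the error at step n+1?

(a) Secant method has superlinear convergence with order φ = (1+√5)/2 ≈ 1.618.
    This means |e_{n+1}| ≈ C|e_n|^1.618.

(b) With |e_n| = 10^(-7) and C = 0.97:
    |e_{n+1}| ≈ 0.97 × (10^(-7))^1.618 = 0.97 × 10^(-11.33)

(a) ≈ 1.618 (golden ratio); (b) |e_{n+1}| ≈ 4.577e-12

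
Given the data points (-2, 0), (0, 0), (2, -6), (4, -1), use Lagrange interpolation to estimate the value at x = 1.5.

Lagrange interpolation formula:
P(x) = Σ yᵢ × Lᵢ(x)
where Lᵢ(x) = Π_{j≠i} (x - xⱼ)/(xᵢ - xⱼ)

L_0(1.5) = (1.5 - 0)/(-2 - 0) × (1.5 - 2)/(-2 - 2) × (1.5 - 4)/(-2 - 4) = -0.039062
L_1(1.5) = (1.5 - (-2))/(0 - (-2)) × (1.5 - 2)/(0 - 2) × (1.5 - 4)/(0 - 4) = 0.273438
L_2(1.5) = (1.5 - (-2))/(2 - (-2)) × (1.5 - 0)/(2 - 0) × (1.5 - 4)/(2 - 4) = 0.820312
L_3(1.5) = (1.5 - (-2))/(4 - (-2)) × (1.5 - 0)/(4 - 0) × (1.5 - 2)/(4 - 2) = -0.054688

P(1.5) = 0×L_0(1.5) + 0×L_1(1.5) + (-6)×L_2(1.5) + (-1)×L_3(1.5)
P(1.5) = -4.867188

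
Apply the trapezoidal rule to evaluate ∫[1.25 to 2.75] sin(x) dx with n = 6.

f(x) = sin(x)
a = 1.25, b = 2.75, n = 6
h = (b - a)/n = 0.250000

Trapezoidal rule: (h/2)[f(x₀) + 2f(x₁) + 2f(x₂) + ... + f(xₙ)]

x_0 = 1.2500, f(x_0) = 0.948985, coefficient = 1
x_1 = 1.5000, f(x_1) = 0.997495, coefficient = 2
x_2 = 1.7500, f(x_2) = 0.983986, coefficient = 2
x_3 = 2.0000, f(x_3) = 0.909297, coefficient = 2
x_4 = 2.2500, f(x_4) = 0.778073, coefficient = 2
x_5 = 2.5000, f(x_5) = 0.598472, coefficient = 2
x_6 = 2.7500, f(x_6) = 0.381661, coefficient = 1

I ≈ (0.250000/2) × 9.865293 = 1.233162
Exact value: 1.239625
Error: 0.006463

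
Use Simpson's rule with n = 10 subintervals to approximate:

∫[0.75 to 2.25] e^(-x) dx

f(x) = e^(-x)
a = 0.75, b = 2.25, n = 10
h = (b - a)/n = 0.150000

Simpson's rule: (h/3)[f(x₀) + 4f(x₁) + 2f(x₂) + ... + f(xₙ)]

x_0 = 0.7500, f(x_0) = 0.472367, coefficient = 1
x_1 = 0.9000, f(x_1) = 0.406570, coefficient = 4
x_2 = 1.0500, f(x_2) = 0.349938, coefficient = 2
x_3 = 1.2000, f(x_3) = 0.301194, coefficient = 4
x_4 = 1.3500, f(x_4) = 0.259240, coefficient = 2
x_5 = 1.5000, f(x_5) = 0.223130, coefficient = 4
x_6 = 1.6500, f(x_6) = 0.192050, coefficient = 2
x_7 = 1.8000, f(x_7) = 0.165299, coefficient = 4
x_8 = 1.9500, f(x_8) = 0.142274, coefficient = 2
x_9 = 2.1000, f(x_9) = 0.122456, coefficient = 4
x_10 = 2.2500, f(x_10) = 0.105399, coefficient = 1

I ≈ (0.150000/3) × 7.339367 = 0.366968
Exact value: 0.366967
Error: 0.000001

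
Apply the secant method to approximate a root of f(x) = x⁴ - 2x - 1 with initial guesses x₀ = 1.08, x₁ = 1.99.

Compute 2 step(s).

f(x) = x⁴ - 2x - 1
x₀ = 1.08, x₁ = 1.99

Secant formula: x_{n+1} = x_n - f(x_n)(x_n - x_{n-1})/(f(x_n) - f(x_{n-1}))

Iteration 1:
  f(1.080000) = -1.799511
  f(1.990000) = 10.702392
  x_2 = 1.990000 - 10.702392×(1.990000 - 1.080000)/(10.702392 - (-1.799511))
       = 1.210984
Iteration 2:
  f(1.990000) = 10.702392
  f(1.210984) = -1.271395
  x_3 = 1.210984 - (-1.271395)×(1.210984 - 1.990000)/(-1.271395 - 10.702392)
       = 1.293702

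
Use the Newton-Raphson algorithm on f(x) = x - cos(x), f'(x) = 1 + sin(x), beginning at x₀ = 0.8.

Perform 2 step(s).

f(x) = x - cos(x)
f'(x) = 1 + sin(x)
x₀ = 0.8

Newton-Raphson formula: x_{n+1} = x_n - f(x_n)/f'(x_n)

Iteration 1:
  f(0.800000) = 0.103293
  f'(0.800000) = 1.717356
  x_1 = 0.800000 - 0.103293/1.717356 = 0.739853
Iteration 2:
  f(0.739853) = 0.001286
  f'(0.739853) = 1.674180
  x_2 = 0.739853 - 0.001286/1.674180 = 0.739085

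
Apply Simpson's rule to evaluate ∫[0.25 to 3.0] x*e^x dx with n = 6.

f(x) = x*e^x
a = 0.25, b = 3.0, n = 6
h = (b - a)/n = 0.458333

Simpson's rule: (h/3)[f(x₀) + 4f(x₁) + 2f(x₂) + ... + f(xₙ)]

x_0 = 0.2500, f(x_0) = 0.321006, coefficient = 1
x_1 = 0.7083, f(x_1) = 1.438345, coefficient = 4
x_2 = 1.1667, f(x_2) = 3.746482, coefficient = 2
x_3 = 1.6250, f(x_3) = 8.252431, coefficient = 4
x_4 = 2.0833, f(x_4) = 16.731656, coefficient = 2
x_5 = 2.5417, f(x_5) = 32.281254, coefficient = 4
x_6 = 3.0000, f(x_6) = 60.256611, coefficient = 1

I ≈ (0.458333/3) × 269.422014 = 41.161697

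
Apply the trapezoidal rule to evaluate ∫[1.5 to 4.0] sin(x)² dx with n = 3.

f(x) = sin(x)²
a = 1.5, b = 4.0, n = 3
h = (b - a)/n = 0.833333

Trapezoidal rule: (h/2)[f(x₀) + 2f(x₁) + 2f(x₂) + ... + f(xₙ)]

x_0 = 1.5000, f(x_0) = 0.994996, coefficient = 1
x_1 = 2.3333, f(x_1) = 0.522853, coefficient = 2
x_2 = 3.1667, f(x_2) = 0.000629, coefficient = 2
x_3 = 4.0000, f(x_3) = 0.572750, coefficient = 1

I ≈ (0.833333/2) × 2.614710 = 1.089462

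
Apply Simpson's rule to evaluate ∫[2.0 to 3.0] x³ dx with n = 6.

f(x) = x³
a = 2.0, b = 3.0, n = 6
h = (b - a)/n = 0.166667

Simpson's rule: (h/3)[f(x₀) + 4f(x₁) + 2f(x₂) + ... + f(xₙ)]

x_0 = 2.0000, f(x_0) = 8.000000, coefficient = 1
x_1 = 2.1667, f(x_1) = 10.171296, coefficient = 4
x_2 = 2.3333, f(x_2) = 12.703704, coefficient = 2
x_3 = 2.5000, f(x_3) = 15.625000, coefficient = 4
x_4 = 2.6667, f(x_4) = 18.962963, coefficient = 2
x_5 = 2.8333, f(x_5) = 22.745370, coefficient = 4
x_6 = 3.0000, f(x_6) = 27.000000, coefficient = 1

I ≈ (0.166667/3) × 292.500000 = 16.250000
Exact value: 16.250000
Error: 0.000000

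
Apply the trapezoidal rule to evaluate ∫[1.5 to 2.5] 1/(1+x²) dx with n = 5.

f(x) = 1/(1+x²)
a = 1.5, b = 2.5, n = 5
h = (b - a)/n = 0.200000

Trapezoidal rule: (h/2)[f(x₀) + 2f(x₁) + 2f(x₂) + ... + f(xₙ)]

x_0 = 1.5000, f(x_0) = 0.307692, coefficient = 1
x_1 = 1.7000, f(x_1) = 0.257069, coefficient = 2
x_2 = 1.9000, f(x_2) = 0.216920, coefficient = 2
x_3 = 2.1000, f(x_3) = 0.184843, coefficient = 2
x_4 = 2.3000, f(x_4) = 0.158983, coefficient = 2
x_5 = 2.5000, f(x_5) = 0.137931, coefficient = 1

I ≈ (0.200000/2) × 2.081252 = 0.208125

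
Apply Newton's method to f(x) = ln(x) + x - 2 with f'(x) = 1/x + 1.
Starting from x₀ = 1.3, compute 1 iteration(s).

f(x) = ln(x) + x - 2
f'(x) = 1/x + 1
x₀ = 1.3

Newton-Raphson formula: x_{n+1} = x_n - f(x_n)/f'(x_n)

Iteration 1:
  f(1.300000) = -0.437636
  f'(1.300000) = 1.769231
  x_1 = 1.300000 - (-0.437636)/1.769231 = 1.547359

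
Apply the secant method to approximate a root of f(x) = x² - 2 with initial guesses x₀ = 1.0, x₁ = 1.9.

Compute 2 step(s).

f(x) = x² - 2
x₀ = 1.0, x₁ = 1.9

Secant formula: x_{n+1} = x_n - f(x_n)(x_n - x_{n-1})/(f(x_n) - f(x_{n-1}))

Iteration 1:
  f(1.000000) = -1.000000
  f(1.900000) = 1.610000
  x_2 = 1.900000 - 1.610000×(1.900000 - 1.000000)/(1.610000 - (-1.000000))
       = 1.344828
Iteration 2:
  f(1.900000) = 1.610000
  f(1.344828) = -0.191439
  x_3 = 1.344828 - (-0.191439)×(1.344828 - 1.900000)/(-0.191439 - 1.610000)
       = 1.403826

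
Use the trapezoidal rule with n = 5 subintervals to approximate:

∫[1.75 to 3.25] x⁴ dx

f(x) = x⁴
a = 1.75, b = 3.25, n = 5
h = (b - a)/n = 0.300000

Trapezoidal rule: (h/2)[f(x₀) + 2f(x₁) + 2f(x₂) + ... + f(xₙ)]

x_0 = 1.7500, f(x_0) = 9.378906, coefficient = 1
x_1 = 2.0500, f(x_1) = 17.661006, coefficient = 2
x_2 = 2.3500, f(x_2) = 30.498006, coefficient = 2
x_3 = 2.6500, f(x_3) = 49.315506, coefficient = 2
x_4 = 2.9500, f(x_4) = 75.733506, coefficient = 2
x_5 = 3.2500, f(x_5) = 111.566406, coefficient = 1

I ≈ (0.300000/2) × 467.361363 = 70.104204
Exact value: 69.235547
Error: 0.868657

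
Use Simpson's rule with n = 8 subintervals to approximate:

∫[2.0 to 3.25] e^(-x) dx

f(x) = e^(-x)
a = 2.0, b = 3.25, n = 8
h = (b - a)/n = 0.156250

Simpson's rule: (h/3)[f(x₀) + 4f(x₁) + 2f(x₂) + ... + f(xₙ)]

x_0 = 2.0000, f(x_0) = 0.135335, coefficient = 1
x_1 = 2.1562, f(x_1) = 0.115758, coefficient = 4
x_2 = 2.3125, f(x_2) = 0.099013, coefficient = 2
x_3 = 2.4688, f(x_3) = 0.084691, coefficient = 4
x_4 = 2.6250, f(x_4) = 0.072440, coefficient = 2
x_5 = 2.7812, f(x_5) = 0.061961, coefficient = 4
x_6 = 2.9375, f(x_6) = 0.052998, coefficient = 2
x_7 = 3.0938, f(x_7) = 0.045332, coefficient = 4
x_8 = 3.2500, f(x_8) = 0.038774, coefficient = 1

I ≈ (0.156250/3) × 1.853979 = 0.096561
Exact value: 0.096561
Error: 0.000000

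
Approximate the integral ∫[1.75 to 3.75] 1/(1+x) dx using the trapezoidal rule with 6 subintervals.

f(x) = 1/(1+x)
a = 1.75, b = 3.75, n = 6
h = (b - a)/n = 0.333333

Trapezoidal rule: (h/2)[f(x₀) + 2f(x₁) + 2f(x₂) + ... + f(xₙ)]

x_0 = 1.7500, f(x_0) = 0.363636, coefficient = 1
x_1 = 2.0833, f(x_1) = 0.324324, coefficient = 2
x_2 = 2.4167, f(x_2) = 0.292683, coefficient = 2
x_3 = 2.7500, f(x_3) = 0.266667, coefficient = 2
x_4 = 3.0833, f(x_4) = 0.244898, coefficient = 2
x_5 = 3.4167, f(x_5) = 0.226415, coefficient = 2
x_6 = 3.7500, f(x_6) = 0.210526, coefficient = 1

I ≈ (0.333333/2) × 3.284137 = 0.547356
Exact value: 0.546544
Error: 0.000812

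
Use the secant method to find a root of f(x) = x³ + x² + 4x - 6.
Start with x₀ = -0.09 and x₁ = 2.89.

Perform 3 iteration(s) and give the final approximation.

f(x) = x³ + x² + 4x - 6
x₀ = -0.09, x₁ = 2.89

Secant formula: x_{n+1} = x_n - f(x_n)(x_n - x_{n-1})/(f(x_n) - f(x_{n-1}))

Iteration 1:
  f(-0.090000) = -6.352629
  f(2.890000) = 38.049669
  x_2 = 2.890000 - 38.049669×(2.890000 - (-0.090000))/(38.049669 - (-6.352629))
       = 0.336348
Iteration 2:
  f(2.890000) = 38.049669
  f(0.336348) = -4.503427
  x_3 = 0.336348 - (-4.503427)×(0.336348 - 2.890000)/(-4.503427 - 38.049669)
       = 0.606603
Iteration 3:
  f(0.336348) = -4.503427
  f(0.606603) = -2.982411
  x_4 = 0.606603 - (-2.982411)×(0.606603 - 0.336348)/(-2.982411 - (-4.503427))
       = 1.136519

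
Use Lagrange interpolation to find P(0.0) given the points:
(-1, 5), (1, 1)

Lagrange interpolation formula:
P(x) = Σ yᵢ × Lᵢ(x)
where Lᵢ(x) = Π_{j≠i} (x - xⱼ)/(xᵢ - xⱼ)

L_0(0.0) = (0.0 - 1)/(-1 - 1) = 0.500000
L_1(0.0) = (0.0 - (-1))/(1 - (-1)) = 0.500000

P(0.0) = 5×L_0(0.0) + 1×L_1(0.0)
P(0.0) = 3.000000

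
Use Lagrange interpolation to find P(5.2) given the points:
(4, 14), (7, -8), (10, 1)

Lagrange interpolation formula:
P(x) = Σ yᵢ × Lᵢ(x)
where Lᵢ(x) = Π_{j≠i} (x - xⱼ)/(xᵢ - xⱼ)

L_0(5.2) = (5.2 - 7)/(4 - 7) × (5.2 - 10)/(4 - 10) = 0.480000
L_1(5.2) = (5.2 - 4)/(7 - 4) × (5.2 - 10)/(7 - 10) = 0.640000
L_2(5.2) = (5.2 - 4)/(10 - 4) × (5.2 - 7)/(10 - 7) = -0.120000

P(5.2) = 14×L_0(5.2) + (-8)×L_1(5.2) + 1×L_2(5.2)
P(5.2) = 1.480000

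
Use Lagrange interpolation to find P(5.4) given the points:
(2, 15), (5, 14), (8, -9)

Lagrange interpolation formula:
P(x) = Σ yᵢ × Lᵢ(x)
where Lᵢ(x) = Π_{j≠i} (x - xⱼ)/(xᵢ - xⱼ)

L_0(5.4) = (5.4 - 5)/(2 - 5) × (5.4 - 8)/(2 - 8) = -0.057778
L_1(5.4) = (5.4 - 2)/(5 - 2) × (5.4 - 8)/(5 - 8) = 0.982222
L_2(5.4) = (5.4 - 2)/(8 - 2) × (5.4 - 5)/(8 - 5) = 0.075556

P(5.4) = 15×L_0(5.4) + 14×L_1(5.4) + (-9)×L_2(5.4)
P(5.4) = 12.204444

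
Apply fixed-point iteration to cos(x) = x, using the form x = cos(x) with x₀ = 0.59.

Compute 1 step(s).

Equation: cos(x) = x
Fixed-point form: x = cos(x)
x₀ = 0.59

x_1 = g(0.590000) = 0.830941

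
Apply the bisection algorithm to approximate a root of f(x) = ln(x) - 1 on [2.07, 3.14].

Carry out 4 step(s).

f(x) = ln(x) - 1
Initial interval: [2.07, 3.14]

Iteration 1:
  c_1 = (2.070000 + 3.140000)/2 = 2.605000
  f(c_1) = f(2.605000) = -0.042567
  f(a) × f(c) ≥ 0, new interval: [2.605000, 3.140000]
Iteration 2:
  c_2 = (2.605000 + 3.140000)/2 = 2.872500
  f(c_2) = f(2.872500) = 0.055183
  f(a) × f(c) < 0, new interval: [2.605000, 2.872500]
Iteration 3:
  c_3 = (2.605000 + 2.872500)/2 = 2.738750
  f(c_3) = f(2.738750) = 0.007502
  f(a) × f(c) < 0, new interval: [2.605000, 2.738750]
Iteration 4:
  c_4 = (2.605000 + 2.738750)/2 = 2.671875
  f(c_4) = f(2.671875) = -0.017220
  f(a) × f(c) ≥ 0, new interval: [2.671875, 2.738750]

After 4 iteration(s), the approximation is c_4 = 2.671875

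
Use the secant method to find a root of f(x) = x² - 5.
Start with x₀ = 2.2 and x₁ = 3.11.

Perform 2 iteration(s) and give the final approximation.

f(x) = x² - 5
x₀ = 2.2, x₁ = 3.11

Secant formula: x_{n+1} = x_n - f(x_n)(x_n - x_{n-1})/(f(x_n) - f(x_{n-1}))

Iteration 1:
  f(2.200000) = -0.160000
  f(3.110000) = 4.672100
  x_2 = 3.110000 - 4.672100×(3.110000 - 2.200000)/(4.672100 - (-0.160000))
       = 2.230132
Iteration 2:
  f(3.110000) = 4.672100
  f(2.230132) = -0.026512
  x_3 = 2.230132 - (-0.026512)×(2.230132 - 3.110000)/(-0.026512 - 4.672100)
       = 2.235097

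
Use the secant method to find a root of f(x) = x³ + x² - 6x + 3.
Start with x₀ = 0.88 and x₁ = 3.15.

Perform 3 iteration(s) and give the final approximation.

f(x) = x³ + x² - 6x + 3
x₀ = 0.88, x₁ = 3.15

Secant formula: x_{n+1} = x_n - f(x_n)(x_n - x_{n-1})/(f(x_n) - f(x_{n-1}))

Iteration 1:
  f(0.880000) = -0.824128
  f(3.150000) = 25.278375
  x_2 = 3.150000 - 25.278375×(3.150000 - 0.880000)/(25.278375 - (-0.824128))
       = 0.951670
Iteration 2:
  f(3.150000) = 25.278375
  f(0.951670) = -0.942440
  x_3 = 0.951670 - (-0.942440)×(0.951670 - 3.150000)/(-0.942440 - 25.278375)
       = 1.030683
Iteration 3:
  f(0.951670) = -0.942440
  f(1.030683) = -1.026889
  x_4 = 1.030683 - (-1.026889)×(1.030683 - 0.951670)/(-1.026889 - (-0.942440))
       = 0.069889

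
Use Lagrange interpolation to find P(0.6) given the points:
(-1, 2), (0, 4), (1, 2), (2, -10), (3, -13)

Lagrange interpolation formula:
P(x) = Σ yᵢ × Lᵢ(x)
where Lᵢ(x) = Π_{j≠i} (x - xⱼ)/(xᵢ - xⱼ)

L_0(0.6) = (0.6 - 0)/(-1 - 0) × (0.6 - 1)/(-1 - 1) × (0.6 - 2)/(-1 - 2) × (0.6 - 3)/(-1 - 3) = -0.033600
L_1(0.6) = (0.6 - (-1))/(0 - (-1)) × (0.6 - 1)/(0 - 1) × (0.6 - 2)/(0 - 2) × (0.6 - 3)/(0 - 3) = 0.358400
L_2(0.6) = (0.6 - (-1))/(1 - (-1)) × (0.6 - 0)/(1 - 0) × (0.6 - 2)/(1 - 2) × (0.6 - 3)/(1 - 3) = 0.806400
L_3(0.6) = (0.6 - (-1))/(2 - (-1)) × (0.6 - 0)/(2 - 0) × (0.6 - 1)/(2 - 1) × (0.6 - 3)/(2 - 3) = -0.153600
L_4(0.6) = (0.6 - (-1))/(3 - (-1)) × (0.6 - 0)/(3 - 0) × (0.6 - 1)/(3 - 1) × (0.6 - 2)/(3 - 2) = 0.022400

P(0.6) = 2×L_0(0.6) + 4×L_1(0.6) + 2×L_2(0.6) + (-10)×L_3(0.6) + (-13)×L_4(0.6)
P(0.6) = 4.224000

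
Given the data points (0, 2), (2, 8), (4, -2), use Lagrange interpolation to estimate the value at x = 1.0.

Lagrange interpolation formula:
P(x) = Σ yᵢ × Lᵢ(x)
where Lᵢ(x) = Π_{j≠i} (x - xⱼ)/(xᵢ - xⱼ)

L_0(1.0) = (1.0 - 2)/(0 - 2) × (1.0 - 4)/(0 - 4) = 0.375000
L_1(1.0) = (1.0 - 0)/(2 - 0) × (1.0 - 4)/(2 - 4) = 0.750000
L_2(1.0) = (1.0 - 0)/(4 - 0) × (1.0 - 2)/(4 - 2) = -0.125000

P(1.0) = 2×L_0(1.0) + 8×L_1(1.0) + (-2)×L_2(1.0)
P(1.0) = 7.000000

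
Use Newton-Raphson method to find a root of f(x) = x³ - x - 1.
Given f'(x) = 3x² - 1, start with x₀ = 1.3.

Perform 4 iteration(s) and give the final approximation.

f(x) = x³ - x - 1
f'(x) = 3x² - 1
x₀ = 1.3

Newton-Raphson formula: x_{n+1} = x_n - f(x_n)/f'(x_n)

Iteration 1:
  f(1.300000) = -0.103000
  f'(1.300000) = 4.070000
  x_1 = 1.300000 - (-0.103000)/4.070000 = 1.325307
Iteration 2:
  f(1.325307) = 0.002514
  f'(1.325307) = 4.269317
  x_2 = 1.325307 - 0.002514/4.269317 = 1.324718
Iteration 3:
  f(1.324718) = 0.000001
  f'(1.324718) = 4.264636
  x_3 = 1.324718 - 0.000001/4.264636 = 1.324718
Iteration 4:
  f(1.324718) = 0.000000
  f'(1.324718) = 4.264633
  x_4 = 1.324718 - 0.000000/4.264633 = 1.324718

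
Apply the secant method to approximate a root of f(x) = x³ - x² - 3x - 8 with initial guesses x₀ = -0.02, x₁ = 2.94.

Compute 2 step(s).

f(x) = x³ - x² - 3x - 8
x₀ = -0.02, x₁ = 2.94

Secant formula: x_{n+1} = x_n - f(x_n)(x_n - x_{n-1})/(f(x_n) - f(x_{n-1}))

Iteration 1:
  f(-0.020000) = -7.940408
  f(2.940000) = -0.051416
  x_2 = 2.940000 - (-0.051416)×(2.940000 - (-0.020000))/(-0.051416 - (-7.940408))
       = 2.959292
Iteration 2:
  f(2.940000) = -0.051416
  f(2.959292) = 0.280439
  x_3 = 2.959292 - 0.280439×(2.959292 - 2.940000)/(0.280439 - (-0.051416))
       = 2.942989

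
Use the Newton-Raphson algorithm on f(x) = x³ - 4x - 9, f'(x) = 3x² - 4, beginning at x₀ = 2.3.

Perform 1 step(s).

f(x) = x³ - 4x - 9
f'(x) = 3x² - 4
x₀ = 2.3

Newton-Raphson formula: x_{n+1} = x_n - f(x_n)/f'(x_n)

Iteration 1:
  f(2.300000) = -6.033000
  f'(2.300000) = 11.870000
  x_1 = 2.300000 - (-6.033000)/11.870000 = 2.808256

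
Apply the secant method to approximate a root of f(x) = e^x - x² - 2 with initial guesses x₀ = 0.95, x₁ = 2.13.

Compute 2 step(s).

f(x) = e^x - x² - 2
x₀ = 0.95, x₁ = 2.13

Secant formula: x_{n+1} = x_n - f(x_n)(x_n - x_{n-1})/(f(x_n) - f(x_{n-1}))

Iteration 1:
  f(0.950000) = -0.316790
  f(2.130000) = 1.877967
  x_2 = 2.130000 - 1.877967×(2.130000 - 0.950000)/(1.877967 - (-0.316790))
       = 1.120321
Iteration 2:
  f(2.130000) = 1.877967
  f(1.120321) = -0.189281
  x_3 = 1.120321 - (-0.189281)×(1.120321 - 2.130000)/(-0.189281 - 1.877967)
       = 1.212769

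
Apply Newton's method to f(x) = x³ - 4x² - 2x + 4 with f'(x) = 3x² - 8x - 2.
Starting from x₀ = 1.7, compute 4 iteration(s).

f(x) = x³ - 4x² - 2x + 4
f'(x) = 3x² - 8x - 2
x₀ = 1.7

Newton-Raphson formula: x_{n+1} = x_n - f(x_n)/f'(x_n)

Iteration 1:
  f(1.700000) = -6.047000
  f'(1.700000) = -6.930000
  x_1 = 1.700000 - (-6.047000)/(-6.930000) = 0.827417
Iteration 2:
  f(0.827417) = 0.173156
  f'(0.827417) = -6.565479
  x_2 = 0.827417 - 0.173156/(-6.565479) = 0.853791
Iteration 3:
  f(0.853791) = -0.001037
  f'(0.853791) = -6.643450
  x_3 = 0.853791 - (-0.001037)/(-6.643450) = 0.853635
Iteration 4:
  f(0.853635) = 0.000000
  f'(0.853635) = -6.643000
  x_4 = 0.853635 - 0.000000/(-6.643000) = 0.853635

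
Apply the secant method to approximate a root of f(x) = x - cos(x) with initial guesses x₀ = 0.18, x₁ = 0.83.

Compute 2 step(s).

f(x) = x - cos(x)
x₀ = 0.18, x₁ = 0.83

Secant formula: x_{n+1} = x_n - f(x_n)(x_n - x_{n-1})/(f(x_n) - f(x_{n-1}))

Iteration 1:
  f(0.180000) = -0.803844
  f(0.830000) = 0.155124
  x_2 = 0.830000 - 0.155124×(0.830000 - 0.180000)/(0.155124 - (-0.803844))
       = 0.724855
Iteration 2:
  f(0.830000) = 0.155124
  f(0.724855) = -0.023741
  x_3 = 0.724855 - (-0.023741)×(0.724855 - 0.830000)/(-0.023741 - 0.155124)
       = 0.738811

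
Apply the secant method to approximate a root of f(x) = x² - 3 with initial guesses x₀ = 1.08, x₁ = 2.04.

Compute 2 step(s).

f(x) = x² - 3
x₀ = 1.08, x₁ = 2.04

Secant formula: x_{n+1} = x_n - f(x_n)(x_n - x_{n-1})/(f(x_n) - f(x_{n-1}))

Iteration 1:
  f(1.080000) = -1.833600
  f(2.040000) = 1.161600
  x_2 = 2.040000 - 1.161600×(2.040000 - 1.080000)/(1.161600 - (-1.833600))
       = 1.667692
Iteration 2:
  f(2.040000) = 1.161600
  f(1.667692) = -0.218802
  x_3 = 1.667692 - (-0.218802)×(1.667692 - 2.040000)/(-0.218802 - 1.161600)
       = 1.726705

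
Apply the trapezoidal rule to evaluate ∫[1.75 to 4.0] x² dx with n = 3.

f(x) = x²
a = 1.75, b = 4.0, n = 3
h = (b - a)/n = 0.750000

Trapezoidal rule: (h/2)[f(x₀) + 2f(x₁) + 2f(x₂) + ... + f(xₙ)]

x_0 = 1.7500, f(x_0) = 3.062500, coefficient = 1
x_1 = 2.5000, f(x_1) = 6.250000, coefficient = 2
x_2 = 3.2500, f(x_2) = 10.562500, coefficient = 2
x_3 = 4.0000, f(x_3) = 16.000000, coefficient = 1

I ≈ (0.750000/2) × 52.687500 = 19.757812
Exact value: 19.546875
Error: 0.210938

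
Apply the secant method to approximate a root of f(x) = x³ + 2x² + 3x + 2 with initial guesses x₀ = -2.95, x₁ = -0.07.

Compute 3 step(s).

f(x) = x³ + 2x² + 3x + 2
x₀ = -2.95, x₁ = -0.07

Secant formula: x_{n+1} = x_n - f(x_n)(x_n - x_{n-1})/(f(x_n) - f(x_{n-1}))

Iteration 1:
  f(-2.950000) = -15.117375
  f(-0.070000) = 1.799457
  x_2 = -0.070000 - 1.799457×(-0.070000 - (-2.950000))/(1.799457 - (-15.117375))
       = -0.376348
Iteration 2:
  f(-0.070000) = 1.799457
  f(-0.376348) = 1.100927
  x_3 = -0.376348 - 1.100927×(-0.376348 - (-0.070000))/(1.100927 - 1.799457)
       = -0.859171
Iteration 3:
  f(-0.376348) = 1.100927
  f(-0.859171) = 0.264618
  x_4 = -0.859171 - 0.264618×(-0.859171 - (-0.376348))/(0.264618 - 1.100927)
       = -1.011942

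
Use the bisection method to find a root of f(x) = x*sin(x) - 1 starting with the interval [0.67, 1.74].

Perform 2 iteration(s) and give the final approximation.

f(x) = x*sin(x) - 1
Initial interval: [0.67, 1.74]

Iteration 1:
  c_1 = (0.670000 + 1.740000)/2 = 1.205000
  f(c_1) = f(1.205000) = 0.125276
  f(a) × f(c) < 0, new interval: [0.670000, 1.205000]
Iteration 2:
  c_2 = (0.670000 + 1.205000)/2 = 0.937500
  f(c_2) = f(0.937500) = -0.244299
  f(a) × f(c) ≥ 0, new interval: [0.937500, 1.205000]

After 2 iteration(s), the approximation is c_2 = 0.937500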